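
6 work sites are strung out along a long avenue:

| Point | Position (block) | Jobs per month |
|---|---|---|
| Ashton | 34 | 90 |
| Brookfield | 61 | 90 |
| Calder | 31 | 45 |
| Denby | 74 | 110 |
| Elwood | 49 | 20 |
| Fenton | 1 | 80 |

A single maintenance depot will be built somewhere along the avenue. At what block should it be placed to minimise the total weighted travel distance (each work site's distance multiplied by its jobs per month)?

For a sum of weighted absolute distances on a line, the optimum is the weighted median (not the mean). Total weight W = 435; half-weight = 217.5.
Sort by position and accumulate weight:
  block 1 (Fenton, w=80) → cum 80
  block 31 (Calder, w=45) → cum 125
  block 34 (Ashton, w=90) → cum 215
  block 49 (Elwood, w=20) → cum 235  ≥ 217.5 → median here
  block 61 (Brookfield, w=90) → cum 325
  block 74 (Denby, w=110) → cum 435
Optimal location: block 49.

x = 49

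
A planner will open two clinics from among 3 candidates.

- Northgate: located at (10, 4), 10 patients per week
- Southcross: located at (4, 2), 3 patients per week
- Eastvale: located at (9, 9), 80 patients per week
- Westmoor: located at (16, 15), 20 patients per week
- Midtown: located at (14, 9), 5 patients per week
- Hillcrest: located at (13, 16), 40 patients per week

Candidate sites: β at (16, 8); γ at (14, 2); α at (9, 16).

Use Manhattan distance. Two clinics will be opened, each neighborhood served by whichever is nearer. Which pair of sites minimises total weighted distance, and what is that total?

Evaluate every pair (each demand assigned to the nearer of the two):
  {γ, α}: total = 1005
  {β, α}: total = 1029
  {β, γ}: total = 1325
Best pair: {γ, α} with total 1005.

{γ, α}, total 1005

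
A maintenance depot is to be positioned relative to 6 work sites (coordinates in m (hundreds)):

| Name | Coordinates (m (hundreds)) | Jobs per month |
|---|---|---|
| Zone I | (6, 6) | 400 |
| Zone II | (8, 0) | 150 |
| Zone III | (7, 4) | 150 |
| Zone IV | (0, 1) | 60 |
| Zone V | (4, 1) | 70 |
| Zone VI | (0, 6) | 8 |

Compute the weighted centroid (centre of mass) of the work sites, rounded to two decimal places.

(5.88, 3.79)

The minimiser of Σwᵢ‖p−pᵢ‖² is the weighted centroid p* = (Σwᵢpᵢ)/(Σwᵢ).
Σwᵢ = 838.
Σwᵢxᵢ = 400·6 + 150·8 + 150·7 + 60·0 + 70·4 + 8·0 = 4930.
Σwᵢyᵢ = 400·6 + 150·0 + 150·4 + 60·1 + 70·1 + 8·6 = 3178.
x* = 4930/838 = 5.88, y* = 3178/838 = 3.79.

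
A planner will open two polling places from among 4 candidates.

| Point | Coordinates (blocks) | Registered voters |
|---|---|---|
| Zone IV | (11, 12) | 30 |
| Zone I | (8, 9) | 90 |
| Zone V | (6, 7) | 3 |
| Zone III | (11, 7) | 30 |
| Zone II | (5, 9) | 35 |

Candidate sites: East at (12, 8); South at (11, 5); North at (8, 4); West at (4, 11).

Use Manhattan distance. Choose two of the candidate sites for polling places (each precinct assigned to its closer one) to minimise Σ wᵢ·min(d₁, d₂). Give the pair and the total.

{East, West}, total 783

Evaluate every pair (each demand assigned to the nearer of the two):
  {East, West}: total = 783
  {South, West}: total = 933
  {East, North}: total = 955
  {East, South}: total = 961
  {North, West}: total = 990
  {South, North}: total = 1015
Best pair: {East, West} with total 783.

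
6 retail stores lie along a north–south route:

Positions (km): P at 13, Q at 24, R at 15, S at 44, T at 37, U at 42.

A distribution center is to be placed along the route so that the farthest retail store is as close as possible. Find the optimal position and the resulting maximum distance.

location 28.5, max distance 15.5

The 1-center on a line is the midpoint of the two extreme points: leftmost at 13, rightmost at 44.
Optimal location = (13 + 44)/2 = 28.5; maximum distance = (44 − 13)/2 = 15.5.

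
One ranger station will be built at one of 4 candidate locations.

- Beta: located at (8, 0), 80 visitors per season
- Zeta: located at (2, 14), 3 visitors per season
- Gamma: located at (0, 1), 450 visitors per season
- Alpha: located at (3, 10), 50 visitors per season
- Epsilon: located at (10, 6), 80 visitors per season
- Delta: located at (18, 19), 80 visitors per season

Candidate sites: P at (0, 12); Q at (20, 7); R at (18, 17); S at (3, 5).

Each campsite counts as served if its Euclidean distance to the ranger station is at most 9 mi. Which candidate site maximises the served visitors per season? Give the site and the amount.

S, covering 660

Coverage radius r = 9 mi; a point is covered iff (Δx)²+(Δy)² ≤ 9² = 81.
  P (0, 12): covers {Zeta, Alpha} → 53
  Q (20, 7): covers {none} → 0
  R (18, 17): covers {Delta} → 80
  S (3, 5): covers {Beta, Gamma, Alpha, Epsilon} → 660
Maximum coverage at S: 660 visitors per season.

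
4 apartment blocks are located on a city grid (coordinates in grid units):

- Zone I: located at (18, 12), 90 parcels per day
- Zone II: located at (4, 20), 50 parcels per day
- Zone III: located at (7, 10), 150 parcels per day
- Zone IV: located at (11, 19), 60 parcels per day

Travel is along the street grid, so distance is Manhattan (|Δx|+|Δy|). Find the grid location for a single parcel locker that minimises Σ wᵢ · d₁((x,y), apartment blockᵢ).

Manhattan distance separates: Σwᵢ(|x−xᵢ|+|y−yᵢ|) = Σwᵢ|x−xᵢ| + Σwᵢ|y−yᵢ|, so x and y are optimised independently as 1-D weighted medians.
Total weight W = 350; half = 175.
x-coordinate, sorted with cumulative weight:
  x=4 (Zone II, w=50) cum 50
  x=7 (Zone III, w=150) cum 200  ← median
  x=11 (Zone IV, w=60) cum 260
  x=18 (Zone I, w=90) cum 350
⇒ x* = 7
y-coordinate, sorted with cumulative weight:
  y=10 (Zone III, w=150) cum 150
  y=12 (Zone I, w=90) cum 240  ← median
  y=19 (Zone IV, w=60) cum 300
  y=20 (Zone II, w=50) cum 350
⇒ y* = 12

(7, 12)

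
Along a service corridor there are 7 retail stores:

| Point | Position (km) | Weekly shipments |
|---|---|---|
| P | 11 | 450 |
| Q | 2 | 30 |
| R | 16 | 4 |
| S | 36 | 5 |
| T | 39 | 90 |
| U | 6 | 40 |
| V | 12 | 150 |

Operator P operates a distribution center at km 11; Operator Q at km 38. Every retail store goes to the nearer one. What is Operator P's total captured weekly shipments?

674

The indifferent point is the midpoint (11+38)/2 = 24.5; retail stores left of it (closer to Operator P at 11) go to Operator P, those right go to Operator Q.
  Q at 2 (w=30) → Operator P
  U at 6 (w=40) → Operator P
  P at 11 (w=450) → Operator P
  V at 12 (w=150) → Operator P
  R at 16 (w=4) → Operator P
  S at 36 (w=5) → Operator Q
  T at 39 (w=90) → Operator Q
Operator P captures 674; Operator Q captures 95.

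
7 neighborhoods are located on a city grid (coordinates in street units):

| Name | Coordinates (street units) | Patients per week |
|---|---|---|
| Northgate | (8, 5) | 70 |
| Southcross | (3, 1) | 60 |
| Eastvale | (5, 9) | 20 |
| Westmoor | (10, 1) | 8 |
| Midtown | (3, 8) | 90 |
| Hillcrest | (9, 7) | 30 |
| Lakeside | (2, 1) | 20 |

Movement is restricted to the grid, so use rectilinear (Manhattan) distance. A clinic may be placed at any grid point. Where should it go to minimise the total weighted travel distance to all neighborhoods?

(3, 5)

Manhattan distance separates: Σwᵢ(|x−xᵢ|+|y−yᵢ|) = Σwᵢ|x−xᵢ| + Σwᵢ|y−yᵢ|, so x and y are optimised independently as 1-D weighted medians.
Total weight W = 298; half = 149.
x-coordinate, sorted with cumulative weight:
  x=2 (Lakeside, w=20) cum 20
  x=3 (Southcross, w=60) cum 80
  x=3 (Midtown, w=90) cum 170  ← median
  x=5 (Eastvale, w=20) cum 190
  x=8 (Northgate, w=70) cum 260
  x=9 (Hillcrest, w=30) cum 290
  x=10 (Westmoor, w=8) cum 298
⇒ x* = 3
y-coordinate, sorted with cumulative weight:
  y=1 (Southcross, w=60) cum 60
  y=1 (Westmoor, w=8) cum 68
  y=1 (Lakeside, w=20) cum 88
  y=5 (Northgate, w=70) cum 158  ← median
  y=7 (Hillcrest, w=30) cum 188
  y=8 (Midtown, w=90) cum 278
  y=9 (Eastvale, w=20) cum 298
⇒ y* = 5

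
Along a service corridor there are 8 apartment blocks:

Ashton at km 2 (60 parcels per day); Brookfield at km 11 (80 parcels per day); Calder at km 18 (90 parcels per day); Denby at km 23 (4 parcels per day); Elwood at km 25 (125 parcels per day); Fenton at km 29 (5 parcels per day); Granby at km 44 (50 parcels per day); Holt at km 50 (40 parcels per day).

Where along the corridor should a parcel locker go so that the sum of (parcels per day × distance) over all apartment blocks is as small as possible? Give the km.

For a sum of weighted absolute distances on a line, the optimum is the weighted median (not the mean). Total weight W = 454; half-weight = 227.
Sort by position and accumulate weight:
  km 2 (Ashton, w=60) → cum 60
  km 11 (Brookfield, w=80) → cum 140
  km 18 (Calder, w=90) → cum 230  ≥ 227 → median here
  km 23 (Denby, w=4) → cum 234
  km 25 (Elwood, w=125) → cum 359
  km 29 (Fenton, w=5) → cum 364
  km 44 (Granby, w=50) → cum 414
  km 50 (Holt, w=40) → cum 454
Optimal location: km 18.

x = 18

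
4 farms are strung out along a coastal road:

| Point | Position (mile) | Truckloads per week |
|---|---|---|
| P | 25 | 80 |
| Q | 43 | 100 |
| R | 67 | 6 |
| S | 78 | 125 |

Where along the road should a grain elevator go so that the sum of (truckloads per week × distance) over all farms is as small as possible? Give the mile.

For a sum of weighted absolute distances on a line, the optimum is the weighted median (not the mean). Total weight W = 311; half-weight = 155.5.
Sort by position and accumulate weight:
  mile 25 (P, w=80) → cum 80
  mile 43 (Q, w=100) → cum 180  ≥ 155.5 → median here
  mile 67 (R, w=6) → cum 186
  mile 78 (S, w=125) → cum 311
Optimal location: mile 43.

x = 43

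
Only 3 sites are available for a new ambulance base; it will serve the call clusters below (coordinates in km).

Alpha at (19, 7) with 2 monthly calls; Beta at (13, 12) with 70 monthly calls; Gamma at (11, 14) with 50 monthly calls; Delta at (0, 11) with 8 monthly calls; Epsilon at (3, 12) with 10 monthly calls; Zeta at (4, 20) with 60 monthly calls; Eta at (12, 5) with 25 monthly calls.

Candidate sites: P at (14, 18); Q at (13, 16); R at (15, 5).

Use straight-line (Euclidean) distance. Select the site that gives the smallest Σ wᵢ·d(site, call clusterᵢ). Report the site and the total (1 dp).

Q, total 1529.3 km

Total weighted distance at each candidate:
  P (14, 18): total = 1891.2
  Q (13, 16): total = 1529.3
  R (15, 5): total = 2470.2
Minimum is at Q with total 1529.3 km.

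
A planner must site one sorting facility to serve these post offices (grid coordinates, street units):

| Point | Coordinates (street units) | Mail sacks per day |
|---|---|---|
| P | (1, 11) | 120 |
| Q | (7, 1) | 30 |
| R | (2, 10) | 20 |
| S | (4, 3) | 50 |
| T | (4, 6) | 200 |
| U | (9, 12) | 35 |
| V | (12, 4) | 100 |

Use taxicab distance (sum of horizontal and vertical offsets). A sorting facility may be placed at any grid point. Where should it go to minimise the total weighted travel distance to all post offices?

(4, 6)

Manhattan distance separates: Σwᵢ(|x−xᵢ|+|y−yᵢ|) = Σwᵢ|x−xᵢ| + Σwᵢ|y−yᵢ|, so x and y are optimised independently as 1-D weighted medians.
Total weight W = 555; half = 277.5.
x-coordinate, sorted with cumulative weight:
  x=1 (P, w=120) cum 120
  x=2 (R, w=20) cum 140
  x=4 (S, w=50) cum 190
  x=4 (T, w=200) cum 390  ← median
  x=7 (Q, w=30) cum 420
  x=9 (U, w=35) cum 455
  x=12 (V, w=100) cum 555
⇒ x* = 4
y-coordinate, sorted with cumulative weight:
  y=1 (Q, w=30) cum 30
  y=3 (S, w=50) cum 80
  y=4 (V, w=100) cum 180
  y=6 (T, w=200) cum 380  ← median
  y=10 (R, w=20) cum 400
  y=11 (P, w=120) cum 520
  y=12 (U, w=35) cum 555
⇒ y* = 6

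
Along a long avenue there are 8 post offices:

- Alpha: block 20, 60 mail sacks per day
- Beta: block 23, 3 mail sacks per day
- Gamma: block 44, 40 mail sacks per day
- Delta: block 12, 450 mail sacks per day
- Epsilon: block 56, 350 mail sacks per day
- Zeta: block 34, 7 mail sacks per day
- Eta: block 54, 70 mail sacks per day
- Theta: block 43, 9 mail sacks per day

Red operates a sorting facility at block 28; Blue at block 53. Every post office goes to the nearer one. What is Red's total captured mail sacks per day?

The indifferent point is the midpoint (28+53)/2 = 40.5; post offices left of it (closer to Red at 28) go to Red, those right go to Blue.
  Delta at 12 (w=450) → Red
  Alpha at 20 (w=60) → Red
  Beta at 23 (w=3) → Red
  Zeta at 34 (w=7) → Red
  Theta at 43 (w=9) → Blue
  Gamma at 44 (w=40) → Blue
  Eta at 54 (w=70) → Blue
  Epsilon at 56 (w=350) → Blue
Red captures 520; Blue captures 469.

520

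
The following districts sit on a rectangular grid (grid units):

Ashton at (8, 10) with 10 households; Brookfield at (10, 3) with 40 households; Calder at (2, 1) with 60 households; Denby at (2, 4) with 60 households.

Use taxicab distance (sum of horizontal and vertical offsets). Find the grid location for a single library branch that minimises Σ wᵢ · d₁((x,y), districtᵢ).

(2, 3)

Manhattan distance separates: Σwᵢ(|x−xᵢ|+|y−yᵢ|) = Σwᵢ|x−xᵢ| + Σwᵢ|y−yᵢ|, so x and y are optimised independently as 1-D weighted medians.
Total weight W = 170; half = 85.
x-coordinate, sorted with cumulative weight:
  x=2 (Calder, w=60) cum 60
  x=2 (Denby, w=60) cum 120  ← median
  x=8 (Ashton, w=10) cum 130
  x=10 (Brookfield, w=40) cum 170
⇒ x* = 2
y-coordinate, sorted with cumulative weight:
  y=1 (Calder, w=60) cum 60
  y=3 (Brookfield, w=40) cum 100  ← median
  y=4 (Denby, w=60) cum 160
  y=10 (Ashton, w=10) cum 170
⇒ y* = 3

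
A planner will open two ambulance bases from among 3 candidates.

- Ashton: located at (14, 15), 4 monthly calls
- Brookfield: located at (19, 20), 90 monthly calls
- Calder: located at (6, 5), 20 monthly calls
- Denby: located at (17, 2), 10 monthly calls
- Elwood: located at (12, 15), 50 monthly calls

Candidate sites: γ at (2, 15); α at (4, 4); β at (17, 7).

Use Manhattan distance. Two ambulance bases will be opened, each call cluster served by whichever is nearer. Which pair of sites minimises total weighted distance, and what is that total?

Evaluate every pair (each demand assigned to the nearer of the two):
  {α, β}: total = 2154
  {γ, β}: total = 2204
  {γ, α}: total = 2738
Best pair: {α, β} with total 2154.

{α, β}, total 2154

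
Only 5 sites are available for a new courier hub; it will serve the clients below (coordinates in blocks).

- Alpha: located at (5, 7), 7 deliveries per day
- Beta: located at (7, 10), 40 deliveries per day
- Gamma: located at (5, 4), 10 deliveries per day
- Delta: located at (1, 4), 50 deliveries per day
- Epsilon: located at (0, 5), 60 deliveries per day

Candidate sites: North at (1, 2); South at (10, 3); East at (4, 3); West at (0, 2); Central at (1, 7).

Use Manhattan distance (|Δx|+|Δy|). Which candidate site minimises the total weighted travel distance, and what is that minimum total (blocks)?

Total weighted distance at each candidate:
  North (1, 2): total = 1023
  South (10, 3): total = 1743
  East (4, 3): total = 1015
  West (0, 2): total = 1070
  Central (1, 7): total = 788
Minimum is at Central with total 788 blocks.

Central, total 788 blocks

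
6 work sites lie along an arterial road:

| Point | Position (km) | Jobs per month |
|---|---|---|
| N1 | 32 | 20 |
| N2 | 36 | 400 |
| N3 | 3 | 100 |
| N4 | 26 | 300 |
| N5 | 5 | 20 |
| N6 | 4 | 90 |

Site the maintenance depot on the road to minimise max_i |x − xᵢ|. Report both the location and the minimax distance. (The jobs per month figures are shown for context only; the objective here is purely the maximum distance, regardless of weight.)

location 19.5, max distance 16.5

The 1-center on a line is the midpoint of the two extreme points: leftmost at 3, rightmost at 36.
Optimal location = (3 + 36)/2 = 19.5; maximum distance = (36 − 3)/2 = 16.5.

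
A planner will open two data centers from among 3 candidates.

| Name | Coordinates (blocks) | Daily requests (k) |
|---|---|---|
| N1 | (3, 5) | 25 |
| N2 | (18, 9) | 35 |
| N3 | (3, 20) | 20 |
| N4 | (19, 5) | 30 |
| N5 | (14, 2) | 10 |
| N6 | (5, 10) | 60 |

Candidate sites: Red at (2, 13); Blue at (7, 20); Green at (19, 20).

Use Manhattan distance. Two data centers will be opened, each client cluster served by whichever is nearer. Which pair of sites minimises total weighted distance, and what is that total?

Evaluate every pair (each demand assigned to the nearer of the two):
  {Red, Green}: total = 1845
  {Red, Blue}: total = 2345
  {Blue, Green}: total = 2375
Best pair: {Red, Green} with total 1845.

{Red, Green}, total 1845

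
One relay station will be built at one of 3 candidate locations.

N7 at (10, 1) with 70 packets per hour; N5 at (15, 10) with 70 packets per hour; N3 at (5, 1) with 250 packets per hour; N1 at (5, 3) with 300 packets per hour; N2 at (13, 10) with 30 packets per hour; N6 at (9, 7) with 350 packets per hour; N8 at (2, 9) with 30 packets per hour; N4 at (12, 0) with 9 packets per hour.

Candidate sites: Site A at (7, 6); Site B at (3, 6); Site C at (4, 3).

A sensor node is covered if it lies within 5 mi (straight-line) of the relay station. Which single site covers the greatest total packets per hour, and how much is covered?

Coverage radius r = 5 mi; a point is covered iff (Δx)²+(Δy)² ≤ 5² = 25.
  Site A (7, 6): covers {N1, N6} → 650
  Site B (3, 6): covers {N1, N8} → 330
  Site C (4, 3): covers {N3, N1} → 550
Maximum coverage at Site A: 650 packets per hour.

Site A, covering 650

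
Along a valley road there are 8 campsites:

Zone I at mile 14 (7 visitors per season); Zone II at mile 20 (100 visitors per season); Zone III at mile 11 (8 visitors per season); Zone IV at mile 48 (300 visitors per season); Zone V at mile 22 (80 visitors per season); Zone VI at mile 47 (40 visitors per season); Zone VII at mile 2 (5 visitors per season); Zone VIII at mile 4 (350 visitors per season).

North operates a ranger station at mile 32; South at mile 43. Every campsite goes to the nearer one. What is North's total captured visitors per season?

The indifferent point is the midpoint (32+43)/2 = 37.5; campsites left of it (closer to North at 32) go to North, those right go to South.
  Zone VII at 2 (w=5) → North
  Zone VIII at 4 (w=350) → North
  Zone III at 11 (w=8) → North
  Zone I at 14 (w=7) → North
  Zone II at 20 (w=100) → North
  Zone V at 22 (w=80) → North
  Zone VI at 47 (w=40) → South
  Zone IV at 48 (w=300) → South
North captures 550; South captures 340.

550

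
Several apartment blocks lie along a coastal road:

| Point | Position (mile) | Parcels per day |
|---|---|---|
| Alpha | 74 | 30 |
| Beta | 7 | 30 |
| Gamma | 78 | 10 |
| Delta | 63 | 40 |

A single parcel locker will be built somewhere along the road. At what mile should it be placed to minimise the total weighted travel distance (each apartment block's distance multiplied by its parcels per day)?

x = 63

For a sum of weighted absolute distances on a line, the optimum is the weighted median (not the mean). Total weight W = 110; half-weight = 55.
Sort by position and accumulate weight:
  mile 7 (Beta, w=30) → cum 30
  mile 63 (Delta, w=40) → cum 70  ≥ 55 → median here
  mile 74 (Alpha, w=30) → cum 100
  mile 78 (Gamma, w=10) → cum 110
Optimal location: mile 63.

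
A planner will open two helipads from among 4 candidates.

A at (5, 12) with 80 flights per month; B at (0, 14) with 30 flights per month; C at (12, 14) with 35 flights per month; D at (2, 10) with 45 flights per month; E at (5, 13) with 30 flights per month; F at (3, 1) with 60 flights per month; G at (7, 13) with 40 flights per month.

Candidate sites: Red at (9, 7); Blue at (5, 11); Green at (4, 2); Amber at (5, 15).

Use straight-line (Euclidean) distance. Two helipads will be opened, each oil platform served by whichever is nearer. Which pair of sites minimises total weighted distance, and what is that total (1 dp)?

Evaluate every pair (each demand assigned to the nearer of the two):
  {Blue, Green}: total = 921.8
  {Green, Amber}: total = 1160.8
  {Red, Blue}: total = 1346.0
  {Blue, Amber}: total = 1407.8
  {Red, Amber}: total = 1585.1
  {Red, Green}: total = 2017.7
Best pair: {Blue, Green} with total 921.8.

{Blue, Green}, total 921.8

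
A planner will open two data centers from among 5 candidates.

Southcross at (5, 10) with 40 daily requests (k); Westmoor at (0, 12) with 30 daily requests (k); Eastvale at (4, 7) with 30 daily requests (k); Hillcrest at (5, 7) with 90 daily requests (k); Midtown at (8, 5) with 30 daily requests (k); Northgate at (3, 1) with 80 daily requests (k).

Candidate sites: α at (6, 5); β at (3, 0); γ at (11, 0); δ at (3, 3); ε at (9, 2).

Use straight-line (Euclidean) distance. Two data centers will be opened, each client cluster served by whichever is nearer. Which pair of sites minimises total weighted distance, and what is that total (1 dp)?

Evaluate every pair (each demand assigned to the nearer of the two):
  {α, β}: total = 906.6
  {α, δ}: total = 986.6
  {α, γ}: total = 1226.6
  {α, ε}: total = 1226.6
  {β, δ}: total = 1343.5
  {δ, ε}: total = 1356.9
  {γ, δ}: total = 1423.5
  {β, ε}: total = 1692.1
  {β, γ}: total = 1901.3
  {γ, ε}: total = 2131.3
Best pair: {α, β} with total 906.6.

{α, β}, total 906.6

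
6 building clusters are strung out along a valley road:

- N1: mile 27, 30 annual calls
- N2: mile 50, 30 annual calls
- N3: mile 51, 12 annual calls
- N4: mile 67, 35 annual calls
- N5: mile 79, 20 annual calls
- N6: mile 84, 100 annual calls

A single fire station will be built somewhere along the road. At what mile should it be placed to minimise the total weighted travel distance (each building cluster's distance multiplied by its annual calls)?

x = 79

For a sum of weighted absolute distances on a line, the optimum is the weighted median (not the mean). Total weight W = 227; half-weight = 113.5.
Sort by position and accumulate weight:
  mile 27 (N1, w=30) → cum 30
  mile 50 (N2, w=30) → cum 60
  mile 51 (N3, w=12) → cum 72
  mile 67 (N4, w=35) → cum 107
  mile 79 (N5, w=20) → cum 127  ≥ 113.5 → median here
  mile 84 (N6, w=100) → cum 227
Optimal location: mile 79.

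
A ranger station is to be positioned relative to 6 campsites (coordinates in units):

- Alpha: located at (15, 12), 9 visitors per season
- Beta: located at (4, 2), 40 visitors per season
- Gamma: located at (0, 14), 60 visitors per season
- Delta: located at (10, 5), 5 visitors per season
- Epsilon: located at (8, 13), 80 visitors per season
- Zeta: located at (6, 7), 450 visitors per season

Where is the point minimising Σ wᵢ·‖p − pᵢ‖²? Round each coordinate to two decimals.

(5.72, 8.14)

The minimiser of Σwᵢ‖p−pᵢ‖² is the weighted centroid p* = (Σwᵢpᵢ)/(Σwᵢ).
Σwᵢ = 644.
Σwᵢxᵢ = 9·15 + 40·4 + 60·0 + 5·10 + 80·8 + 450·6 = 3685.
Σwᵢyᵢ = 9·12 + 40·2 + 60·14 + 5·5 + 80·13 + 450·7 = 5243.
x* = 3685/644 = 5.72, y* = 5243/644 = 8.14.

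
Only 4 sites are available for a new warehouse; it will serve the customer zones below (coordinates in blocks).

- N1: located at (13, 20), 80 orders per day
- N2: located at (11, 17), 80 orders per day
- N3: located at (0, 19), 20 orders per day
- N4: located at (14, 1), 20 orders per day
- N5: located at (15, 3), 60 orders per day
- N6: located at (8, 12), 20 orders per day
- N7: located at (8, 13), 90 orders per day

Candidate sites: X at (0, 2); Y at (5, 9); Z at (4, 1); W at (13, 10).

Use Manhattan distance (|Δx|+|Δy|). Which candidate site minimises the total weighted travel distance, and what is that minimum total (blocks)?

Total weighted distance at each candidate:
  X (0, 2): total = 8230
  Y (5, 9): total = 4990
  Z (4, 1): total = 7240
  W (13, 10): total = 3560
Minimum is at W with total 3560 blocks.

W, total 3560 blocks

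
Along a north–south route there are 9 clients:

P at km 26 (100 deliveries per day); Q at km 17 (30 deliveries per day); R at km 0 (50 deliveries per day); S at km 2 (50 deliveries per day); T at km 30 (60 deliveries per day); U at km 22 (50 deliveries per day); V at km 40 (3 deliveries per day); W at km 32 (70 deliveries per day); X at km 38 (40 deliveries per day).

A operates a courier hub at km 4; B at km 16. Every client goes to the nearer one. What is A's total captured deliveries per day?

100

The indifferent point is the midpoint (4+16)/2 = 10; clients left of it (closer to A at 4) go to A, those right go to B.
  R at 0 (w=50) → A
  S at 2 (w=50) → A
  Q at 17 (w=30) → B
  U at 22 (w=50) → B
  P at 26 (w=100) → B
  T at 30 (w=60) → B
  W at 32 (w=70) → B
  X at 38 (w=40) → B
  V at 40 (w=3) → B
A captures 100; B captures 353.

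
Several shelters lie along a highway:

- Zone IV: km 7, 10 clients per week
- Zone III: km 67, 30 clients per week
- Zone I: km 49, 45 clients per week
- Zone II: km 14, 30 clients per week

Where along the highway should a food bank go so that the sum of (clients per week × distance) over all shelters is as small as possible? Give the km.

For a sum of weighted absolute distances on a line, the optimum is the weighted median (not the mean). Total weight W = 115; half-weight = 57.5.
Sort by position and accumulate weight:
  km 7 (Zone IV, w=10) → cum 10
  km 14 (Zone II, w=30) → cum 40
  km 49 (Zone I, w=45) → cum 85  ≥ 57.5 → median here
  km 67 (Zone III, w=30) → cum 115
Optimal location: km 49.

x = 49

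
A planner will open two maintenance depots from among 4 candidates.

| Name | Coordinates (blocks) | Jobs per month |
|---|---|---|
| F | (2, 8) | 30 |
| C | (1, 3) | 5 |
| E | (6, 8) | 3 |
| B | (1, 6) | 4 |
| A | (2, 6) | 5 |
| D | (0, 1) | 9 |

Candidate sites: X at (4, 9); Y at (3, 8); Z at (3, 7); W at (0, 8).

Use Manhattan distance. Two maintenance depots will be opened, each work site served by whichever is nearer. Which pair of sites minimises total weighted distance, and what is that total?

{Y, W}, total 159

Evaluate every pair (each demand assigned to the nearer of the two):
  {Y, W}: total = 159
  {Y, Z}: total = 172
  {Z, W}: total = 187
  {X, W}: total = 194
  {X, Y}: total = 195
  {X, Z}: total = 202
Best pair: {Y, W} with total 159.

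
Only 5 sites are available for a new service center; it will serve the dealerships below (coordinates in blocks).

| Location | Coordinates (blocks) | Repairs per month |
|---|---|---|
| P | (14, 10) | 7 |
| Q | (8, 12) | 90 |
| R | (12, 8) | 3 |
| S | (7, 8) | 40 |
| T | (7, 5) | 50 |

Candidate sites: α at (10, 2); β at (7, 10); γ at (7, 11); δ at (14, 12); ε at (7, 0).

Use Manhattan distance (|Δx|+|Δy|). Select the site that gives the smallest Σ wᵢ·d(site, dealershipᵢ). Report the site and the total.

β, total 670 blocks

Total weighted distance at each candidate:
  α (10, 2): total = 1848
  β (7, 10): total = 670
  γ (7, 11): total = 680
  δ (14, 12): total = 1712
  ε (7, 0): total = 1898
Minimum is at β with total 670 blocks.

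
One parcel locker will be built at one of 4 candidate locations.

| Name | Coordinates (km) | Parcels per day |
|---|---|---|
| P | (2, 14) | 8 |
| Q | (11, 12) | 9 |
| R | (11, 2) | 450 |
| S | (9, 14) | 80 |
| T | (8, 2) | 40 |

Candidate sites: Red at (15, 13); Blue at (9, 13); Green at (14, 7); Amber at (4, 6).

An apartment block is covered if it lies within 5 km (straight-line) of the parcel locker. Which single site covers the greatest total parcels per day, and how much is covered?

Coverage radius r = 5 km; a point is covered iff (Δx)²+(Δy)² ≤ 5² = 25.
  Red (15, 13): covers {Q} → 9
  Blue (9, 13): covers {Q, S} → 89
  Green (14, 7): covers {none} → 0
  Amber (4, 6): covers {none} → 0
Maximum coverage at Blue: 89 parcels per day.

Blue, covering 89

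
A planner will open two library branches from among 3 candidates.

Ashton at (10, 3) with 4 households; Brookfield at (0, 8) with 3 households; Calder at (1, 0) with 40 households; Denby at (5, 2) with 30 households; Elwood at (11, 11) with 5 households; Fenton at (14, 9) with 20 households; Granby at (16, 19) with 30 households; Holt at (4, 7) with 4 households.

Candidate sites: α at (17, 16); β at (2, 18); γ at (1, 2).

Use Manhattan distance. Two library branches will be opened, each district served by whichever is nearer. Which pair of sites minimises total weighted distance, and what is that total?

{α, γ}, total 668

Evaluate every pair (each demand assigned to the nearer of the two):
  {α, γ}: total = 668
  {β, γ}: total = 1223
  {α, β}: total = 1873
Best pair: {α, γ} with total 668.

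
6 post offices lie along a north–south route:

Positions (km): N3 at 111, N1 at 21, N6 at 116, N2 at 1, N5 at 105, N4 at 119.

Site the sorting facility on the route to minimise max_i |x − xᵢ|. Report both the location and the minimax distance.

location 60, max distance 59

The 1-center on a line is the midpoint of the two extreme points: leftmost at 1, rightmost at 119.
Optimal location = (1 + 119)/2 = 60; maximum distance = (119 − 1)/2 = 59.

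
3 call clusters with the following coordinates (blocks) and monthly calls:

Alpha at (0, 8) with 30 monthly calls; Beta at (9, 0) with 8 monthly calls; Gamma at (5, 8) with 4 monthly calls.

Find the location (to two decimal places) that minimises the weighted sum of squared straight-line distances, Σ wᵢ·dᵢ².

(2.19, 6.48)

The minimiser of Σwᵢ‖p−pᵢ‖² is the weighted centroid p* = (Σwᵢpᵢ)/(Σwᵢ).
Σwᵢ = 42.
Σwᵢxᵢ = 30·0 + 8·9 + 4·5 = 92.
Σwᵢyᵢ = 30·8 + 8·0 + 4·8 = 272.
x* = 92/42 = 2.19, y* = 272/42 = 6.48.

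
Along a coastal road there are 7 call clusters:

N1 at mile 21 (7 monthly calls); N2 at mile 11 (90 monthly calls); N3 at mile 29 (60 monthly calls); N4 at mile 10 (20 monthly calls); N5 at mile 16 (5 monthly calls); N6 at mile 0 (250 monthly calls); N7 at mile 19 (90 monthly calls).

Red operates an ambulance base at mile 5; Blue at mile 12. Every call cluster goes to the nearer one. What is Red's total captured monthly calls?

250

The indifferent point is the midpoint (5+12)/2 = 8.5; call clusters left of it (closer to Red at 5) go to Red, those right go to Blue.
  N6 at 0 (w=250) → Red
  N4 at 10 (w=20) → Blue
  N2 at 11 (w=90) → Blue
  N5 at 16 (w=5) → Blue
  N7 at 19 (w=90) → Blue
  N1 at 21 (w=7) → Blue
  N3 at 29 (w=60) → Blue
Red captures 250; Blue captures 272.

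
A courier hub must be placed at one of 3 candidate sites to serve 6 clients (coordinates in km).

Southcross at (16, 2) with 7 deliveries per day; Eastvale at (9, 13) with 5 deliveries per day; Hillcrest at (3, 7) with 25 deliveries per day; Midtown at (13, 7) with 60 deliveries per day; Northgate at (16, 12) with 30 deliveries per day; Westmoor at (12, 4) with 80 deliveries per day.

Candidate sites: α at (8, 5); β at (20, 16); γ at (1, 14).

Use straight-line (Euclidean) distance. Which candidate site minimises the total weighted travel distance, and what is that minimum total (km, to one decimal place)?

Total weighted distance at each candidate:
  α (8, 5): total = 1206.6
  β (20, 16): total = 2647.4
  γ (1, 14): total = 2833.6
Minimum is at α with total 1206.6 km.

α, total 1206.6 km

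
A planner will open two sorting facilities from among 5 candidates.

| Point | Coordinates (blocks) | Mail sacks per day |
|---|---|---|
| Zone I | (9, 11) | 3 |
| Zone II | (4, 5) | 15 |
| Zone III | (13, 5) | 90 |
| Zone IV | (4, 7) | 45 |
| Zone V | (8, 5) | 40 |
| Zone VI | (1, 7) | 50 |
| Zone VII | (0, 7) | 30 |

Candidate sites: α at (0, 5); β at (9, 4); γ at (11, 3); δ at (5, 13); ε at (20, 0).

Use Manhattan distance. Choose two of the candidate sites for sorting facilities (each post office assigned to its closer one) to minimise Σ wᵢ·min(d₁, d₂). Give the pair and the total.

Evaluate every pair (each demand assigned to the nearer of the two):
  {α, β}: total = 1091
  {α, γ}: total = 1130
  {β, δ}: total = 1783
  {β, γ}: total = 1821
  {γ, δ}: total = 1858
  {β, ε}: total = 1911
  {α, ε}: total = 1985
  {α, δ}: total = 2048
  {γ, ε}: total = 2370
  {δ, ε}: total = 2818
Best pair: {α, β} with total 1091.

{α, β}, total 1091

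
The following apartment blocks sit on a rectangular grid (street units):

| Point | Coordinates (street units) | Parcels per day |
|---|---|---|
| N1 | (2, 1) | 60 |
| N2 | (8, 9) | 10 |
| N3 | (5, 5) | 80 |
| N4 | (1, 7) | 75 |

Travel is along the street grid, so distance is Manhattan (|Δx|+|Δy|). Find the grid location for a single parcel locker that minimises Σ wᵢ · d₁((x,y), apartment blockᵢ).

(2, 5)

Manhattan distance separates: Σwᵢ(|x−xᵢ|+|y−yᵢ|) = Σwᵢ|x−xᵢ| + Σwᵢ|y−yᵢ|, so x and y are optimised independently as 1-D weighted medians.
Total weight W = 225; half = 112.5.
x-coordinate, sorted with cumulative weight:
  x=1 (N4, w=75) cum 75
  x=2 (N1, w=60) cum 135  ← median
  x=5 (N3, w=80) cum 215
  x=8 (N2, w=10) cum 225
⇒ x* = 2
y-coordinate, sorted with cumulative weight:
  y=1 (N1, w=60) cum 60
  y=5 (N3, w=80) cum 140  ← median
  y=7 (N4, w=75) cum 215
  y=9 (N2, w=10) cum 225
⇒ y* = 5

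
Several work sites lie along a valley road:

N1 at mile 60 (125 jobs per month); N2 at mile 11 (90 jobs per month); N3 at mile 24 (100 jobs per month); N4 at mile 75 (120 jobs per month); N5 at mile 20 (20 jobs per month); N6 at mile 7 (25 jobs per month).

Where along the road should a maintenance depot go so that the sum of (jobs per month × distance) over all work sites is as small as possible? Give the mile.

For a sum of weighted absolute distances on a line, the optimum is the weighted median (not the mean). Total weight W = 480; half-weight = 240.
Sort by position and accumulate weight:
  mile 7 (N6, w=25) → cum 25
  mile 11 (N2, w=90) → cum 115
  mile 20 (N5, w=20) → cum 135
  mile 24 (N3, w=100) → cum 235
  mile 60 (N1, w=125) → cum 360  ≥ 240 → median here
  mile 75 (N4, w=120) → cum 480
Optimal location: mile 60.

x = 60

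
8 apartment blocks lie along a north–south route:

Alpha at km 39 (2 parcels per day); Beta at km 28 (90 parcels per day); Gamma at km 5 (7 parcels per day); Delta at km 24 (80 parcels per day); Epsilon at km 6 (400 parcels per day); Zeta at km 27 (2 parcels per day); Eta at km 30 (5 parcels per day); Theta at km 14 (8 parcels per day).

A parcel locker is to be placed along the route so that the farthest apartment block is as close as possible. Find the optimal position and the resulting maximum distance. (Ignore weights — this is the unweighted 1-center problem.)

The 1-center on a line is the midpoint of the two extreme points: leftmost at 5, rightmost at 39.
Optimal location = (5 + 39)/2 = 22; maximum distance = (39 − 5)/2 = 17.

location 22, max distance 17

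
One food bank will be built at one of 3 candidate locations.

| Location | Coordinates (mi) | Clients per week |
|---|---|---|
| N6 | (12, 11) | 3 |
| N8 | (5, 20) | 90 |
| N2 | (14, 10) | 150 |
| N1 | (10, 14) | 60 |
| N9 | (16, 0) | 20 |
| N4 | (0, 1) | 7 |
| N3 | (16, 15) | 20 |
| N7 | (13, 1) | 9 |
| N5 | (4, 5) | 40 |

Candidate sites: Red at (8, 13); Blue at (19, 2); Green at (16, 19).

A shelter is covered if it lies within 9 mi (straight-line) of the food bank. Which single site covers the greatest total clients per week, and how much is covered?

Red, covering 363

Coverage radius r = 9 mi; a point is covered iff (Δx)²+(Δy)² ≤ 9² = 81.
  Red (8, 13): covers {N6, N8, N2, N1, N3, N5} → 363
  Blue (19, 2): covers {N9, N7} → 29
  Green (16, 19): covers {N6, N1, N3} → 83
Maximum coverage at Red: 363 clients per week.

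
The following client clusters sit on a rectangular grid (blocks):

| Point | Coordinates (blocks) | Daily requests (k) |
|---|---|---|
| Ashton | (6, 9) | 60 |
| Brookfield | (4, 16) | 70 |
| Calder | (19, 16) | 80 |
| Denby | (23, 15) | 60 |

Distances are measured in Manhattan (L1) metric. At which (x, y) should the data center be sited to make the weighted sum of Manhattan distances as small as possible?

Manhattan distance separates: Σwᵢ(|x−xᵢ|+|y−yᵢ|) = Σwᵢ|x−xᵢ| + Σwᵢ|y−yᵢ|, so x and y are optimised independently as 1-D weighted medians.
Total weight W = 270; half = 135.
x-coordinate, sorted with cumulative weight:
  x=4 (Brookfield, w=70) cum 70
  x=6 (Ashton, w=60) cum 130
  x=19 (Calder, w=80) cum 210  ← median
  x=23 (Denby, w=60) cum 270
⇒ x* = 19
y-coordinate, sorted with cumulative weight:
  y=9 (Ashton, w=60) cum 60
  y=15 (Denby, w=60) cum 120
  y=16 (Brookfield, w=70) cum 190  ← median
  y=16 (Calder, w=80) cum 270
⇒ y* = 16

(19, 16)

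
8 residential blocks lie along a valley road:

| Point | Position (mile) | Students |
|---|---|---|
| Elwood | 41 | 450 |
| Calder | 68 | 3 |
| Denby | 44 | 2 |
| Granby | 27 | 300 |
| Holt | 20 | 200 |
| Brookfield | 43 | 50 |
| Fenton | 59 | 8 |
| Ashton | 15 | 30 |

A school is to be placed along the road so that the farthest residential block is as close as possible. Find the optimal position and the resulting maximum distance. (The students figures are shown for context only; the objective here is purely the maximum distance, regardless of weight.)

location 41.5, max distance 26.5

The 1-center on a line is the midpoint of the two extreme points: leftmost at 15, rightmost at 68.
Optimal location = (15 + 68)/2 = 41.5; maximum distance = (68 − 15)/2 = 26.5.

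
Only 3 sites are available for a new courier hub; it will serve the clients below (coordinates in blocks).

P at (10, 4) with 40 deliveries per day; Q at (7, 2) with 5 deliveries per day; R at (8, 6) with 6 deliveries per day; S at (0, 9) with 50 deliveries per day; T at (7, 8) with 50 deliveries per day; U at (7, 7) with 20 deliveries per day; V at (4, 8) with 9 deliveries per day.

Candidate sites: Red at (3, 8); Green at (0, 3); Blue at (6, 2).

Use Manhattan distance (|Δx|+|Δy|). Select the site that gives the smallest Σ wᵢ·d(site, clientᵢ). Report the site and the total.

Red, total 1041 blocks

Total weighted distance at each candidate:
  Red (3, 8): total = 1041
  Green (0, 3): total = 1747
  Blue (6, 2): total = 1473
Minimum is at Red with total 1041 blocks.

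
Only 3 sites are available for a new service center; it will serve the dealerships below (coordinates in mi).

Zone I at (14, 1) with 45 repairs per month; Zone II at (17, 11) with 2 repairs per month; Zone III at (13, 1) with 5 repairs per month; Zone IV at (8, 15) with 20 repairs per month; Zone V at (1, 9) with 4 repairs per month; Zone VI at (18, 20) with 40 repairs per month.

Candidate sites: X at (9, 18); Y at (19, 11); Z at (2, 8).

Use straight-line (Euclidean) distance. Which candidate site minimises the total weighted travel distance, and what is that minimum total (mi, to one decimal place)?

Total weighted distance at each candidate:
  X (9, 18): total = 1386.2
  Y (19, 11): total = 1234.2
  Z (2, 8): total = 1711.0
Minimum is at Y with total 1234.2 mi.

Y, total 1234.2 mi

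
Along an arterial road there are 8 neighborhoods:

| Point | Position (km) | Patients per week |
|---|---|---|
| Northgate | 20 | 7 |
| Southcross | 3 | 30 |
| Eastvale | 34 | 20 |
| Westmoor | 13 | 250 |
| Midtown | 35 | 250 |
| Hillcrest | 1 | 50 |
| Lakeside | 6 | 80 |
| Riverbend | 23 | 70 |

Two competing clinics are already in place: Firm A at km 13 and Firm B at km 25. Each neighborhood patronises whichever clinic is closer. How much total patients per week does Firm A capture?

The indifferent point is the midpoint (13+25)/2 = 19; neighborhoods left of it (closer to Firm A at 13) go to Firm A, those right go to Firm B.
  Hillcrest at 1 (w=50) → Firm A
  Southcross at 3 (w=30) → Firm A
  Lakeside at 6 (w=80) → Firm A
  Westmoor at 13 (w=250) → Firm A
  Northgate at 20 (w=7) → Firm B
  Riverbend at 23 (w=70) → Firm B
  Eastvale at 34 (w=20) → Firm B
  Midtown at 35 (w=250) → Firm B
Firm A captures 410; Firm B captures 347.

410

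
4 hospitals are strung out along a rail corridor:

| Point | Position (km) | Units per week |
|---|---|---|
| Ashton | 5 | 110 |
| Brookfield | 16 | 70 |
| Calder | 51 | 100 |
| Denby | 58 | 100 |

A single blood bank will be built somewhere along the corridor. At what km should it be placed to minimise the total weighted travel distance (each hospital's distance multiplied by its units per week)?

x = 51

For a sum of weighted absolute distances on a line, the optimum is the weighted median (not the mean). Total weight W = 380; half-weight = 190.
Sort by position and accumulate weight:
  km 5 (Ashton, w=110) → cum 110
  km 16 (Brookfield, w=70) → cum 180
  km 51 (Calder, w=100) → cum 280  ≥ 190 → median here
  km 58 (Denby, w=100) → cum 380
Optimal location: km 51.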